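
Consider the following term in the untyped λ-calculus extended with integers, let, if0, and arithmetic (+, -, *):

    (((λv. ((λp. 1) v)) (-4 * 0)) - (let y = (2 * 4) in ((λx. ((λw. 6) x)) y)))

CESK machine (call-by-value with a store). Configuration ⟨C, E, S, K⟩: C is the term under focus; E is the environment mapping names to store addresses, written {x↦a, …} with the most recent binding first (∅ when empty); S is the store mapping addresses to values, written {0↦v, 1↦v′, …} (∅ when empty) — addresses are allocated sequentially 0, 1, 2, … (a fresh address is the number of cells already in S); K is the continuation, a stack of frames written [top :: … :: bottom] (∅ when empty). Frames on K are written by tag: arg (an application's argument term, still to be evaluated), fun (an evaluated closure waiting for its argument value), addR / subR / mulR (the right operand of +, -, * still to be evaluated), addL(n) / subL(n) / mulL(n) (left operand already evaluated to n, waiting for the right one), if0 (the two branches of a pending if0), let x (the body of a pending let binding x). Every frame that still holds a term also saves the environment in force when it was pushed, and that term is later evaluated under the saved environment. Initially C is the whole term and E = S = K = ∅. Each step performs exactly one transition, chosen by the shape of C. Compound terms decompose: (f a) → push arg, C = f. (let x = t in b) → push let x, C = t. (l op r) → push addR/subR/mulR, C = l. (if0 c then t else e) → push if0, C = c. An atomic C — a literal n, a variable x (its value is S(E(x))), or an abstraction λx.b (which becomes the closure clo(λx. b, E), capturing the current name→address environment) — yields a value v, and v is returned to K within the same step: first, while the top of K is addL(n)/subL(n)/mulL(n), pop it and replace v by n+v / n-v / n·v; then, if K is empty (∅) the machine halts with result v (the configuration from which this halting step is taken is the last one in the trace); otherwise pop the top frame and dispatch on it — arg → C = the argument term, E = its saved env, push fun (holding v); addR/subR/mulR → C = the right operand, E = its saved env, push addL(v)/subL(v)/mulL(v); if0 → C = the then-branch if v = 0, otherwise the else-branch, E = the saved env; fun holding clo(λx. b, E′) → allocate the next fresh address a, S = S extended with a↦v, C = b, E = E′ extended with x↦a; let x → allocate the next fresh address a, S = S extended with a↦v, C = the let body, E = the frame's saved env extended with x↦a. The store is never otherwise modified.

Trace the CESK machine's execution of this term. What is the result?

t=0: <C=(((λv. ((λp. 1) v)) (-4 * 0)) - (let y = (2 * 4) in ((λx. ((λw. 6) x)) y))), E=∅, S=∅, K=∅>
t=1: <C=((λv. ((λp. 1) v)) (-4 * 0)), E=∅, S=∅, K=[subR]>
t=2: <C=(λv. ((λp. 1) v)), E=∅, S=∅, K=[arg :: subR]>
t=3: <C=(-4 * 0), E=∅, S=∅, K=[fun :: subR]>
t=4: <C=-4, E=∅, S=∅, K=[mulR :: fun :: subR]>
t=5: <C=0, E=∅, S=∅, K=[mulL(-4) :: fun :: subR]>
t=6: <C=((λp. 1) v), E={v↦0}, S={0↦0}, K=[subR]>
t=7: <C=(λp. 1), E={v↦0}, S={0↦0}, K=[arg :: subR]>
t=8: <C=v, E={v↦0}, S={0↦0}, K=[fun :: subR]>
t=9: <C=1, E={p↦1, v↦0}, S={0↦0, 1↦0}, K=[subR]>
t=10: <C=(let y = (2 * 4) in ((λx. ((λw. 6) x)) y)), E=∅, S={0↦0, 1↦0}, K=[subL(1)]>
t=11: <C=(2 * 4), E=∅, S={0↦0, 1↦0}, K=[let y :: subL(1)]>
t=12: <C=2, E=∅, S={0↦0, 1↦0}, K=[mulR :: let y :: subL(1)]>
t=13: <C=4, E=∅, S={0↦0, 1↦0}, K=[mulL(2) :: let y :: subL(1)]>
t=14: <C=((λx. ((λw. 6) x)) y), E={y↦2}, S={0↦0, 1↦0, 2↦8}, K=[subL(1)]>
t=15: <C=(λx. ((λw. 6) x)), E={y↦2}, S={0↦0, 1↦0, 2↦8}, K=[arg :: subL(1)]>
t=16: <C=y, E={y↦2}, S={0↦0, 1↦0, 2↦8}, K=[fun :: subL(1)]>
t=17: <C=((λw. 6) x), E={x↦3, y↦2}, S={0↦0, 1↦0, 2↦8, 3↦8}, K=[subL(1)]>
t=18: <C=(λw. 6), E={x↦3, y↦2}, S={0↦0, 1↦0, 2↦8, 3↦8}, K=[arg :: subL(1)]>
t=19: <C=x, E={x↦3, y↦2}, S={0↦0, 1↦0, 2↦8, 3↦8}, K=[fun :: subL(1)]>
t=20: <C=6, E={w↦4, x↦3, y↦2}, S={0↦0, 1↦0, 2↦8, 3↦8, 4↦8}, K=[subL(1)]>
→ final value -5

Answer: -5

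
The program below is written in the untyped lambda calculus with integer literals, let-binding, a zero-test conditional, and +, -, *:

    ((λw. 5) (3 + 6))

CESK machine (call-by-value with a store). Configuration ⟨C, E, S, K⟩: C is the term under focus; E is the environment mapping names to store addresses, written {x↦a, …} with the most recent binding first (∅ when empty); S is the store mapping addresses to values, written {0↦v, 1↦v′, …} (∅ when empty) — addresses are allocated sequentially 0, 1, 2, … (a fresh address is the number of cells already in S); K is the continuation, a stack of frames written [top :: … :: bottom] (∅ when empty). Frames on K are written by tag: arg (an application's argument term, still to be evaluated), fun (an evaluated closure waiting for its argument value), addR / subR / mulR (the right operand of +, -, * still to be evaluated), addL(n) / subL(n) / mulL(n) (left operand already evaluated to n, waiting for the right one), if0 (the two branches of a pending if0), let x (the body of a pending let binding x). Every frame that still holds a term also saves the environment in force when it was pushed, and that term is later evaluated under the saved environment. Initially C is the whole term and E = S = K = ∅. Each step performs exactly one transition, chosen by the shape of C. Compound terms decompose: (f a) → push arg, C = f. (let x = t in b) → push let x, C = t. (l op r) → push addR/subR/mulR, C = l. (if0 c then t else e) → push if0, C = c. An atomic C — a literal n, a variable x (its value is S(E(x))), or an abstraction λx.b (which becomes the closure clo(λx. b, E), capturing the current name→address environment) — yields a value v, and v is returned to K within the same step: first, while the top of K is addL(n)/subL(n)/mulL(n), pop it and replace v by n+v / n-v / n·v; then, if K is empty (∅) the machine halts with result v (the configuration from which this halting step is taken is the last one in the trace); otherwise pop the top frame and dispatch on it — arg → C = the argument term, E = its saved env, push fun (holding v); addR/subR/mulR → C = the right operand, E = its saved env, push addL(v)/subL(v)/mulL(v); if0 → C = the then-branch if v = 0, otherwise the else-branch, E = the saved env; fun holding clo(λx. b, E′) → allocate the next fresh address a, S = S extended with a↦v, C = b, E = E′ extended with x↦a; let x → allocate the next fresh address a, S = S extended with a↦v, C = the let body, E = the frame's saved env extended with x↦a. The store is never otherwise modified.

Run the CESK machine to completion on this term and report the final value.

[0] [C=((λw. 5) (3 + 6)) | E=∅ | S=∅ | K=∅]
[1] [C=(λw. 5) | E=∅ | S=∅ | K=[arg]]
[2] [C=(3 + 6) | E=∅ | S=∅ | K=[fun]]
[3] [C=3 | E=∅ | S=∅ | K=[addR :: fun]]
[4] [C=6 | E=∅ | S=∅ | K=[addL(3) :: fun]]
[5] [C=5 | E={w↦0} | S={0↦9} | K=∅]
→ final value 5

Answer: 5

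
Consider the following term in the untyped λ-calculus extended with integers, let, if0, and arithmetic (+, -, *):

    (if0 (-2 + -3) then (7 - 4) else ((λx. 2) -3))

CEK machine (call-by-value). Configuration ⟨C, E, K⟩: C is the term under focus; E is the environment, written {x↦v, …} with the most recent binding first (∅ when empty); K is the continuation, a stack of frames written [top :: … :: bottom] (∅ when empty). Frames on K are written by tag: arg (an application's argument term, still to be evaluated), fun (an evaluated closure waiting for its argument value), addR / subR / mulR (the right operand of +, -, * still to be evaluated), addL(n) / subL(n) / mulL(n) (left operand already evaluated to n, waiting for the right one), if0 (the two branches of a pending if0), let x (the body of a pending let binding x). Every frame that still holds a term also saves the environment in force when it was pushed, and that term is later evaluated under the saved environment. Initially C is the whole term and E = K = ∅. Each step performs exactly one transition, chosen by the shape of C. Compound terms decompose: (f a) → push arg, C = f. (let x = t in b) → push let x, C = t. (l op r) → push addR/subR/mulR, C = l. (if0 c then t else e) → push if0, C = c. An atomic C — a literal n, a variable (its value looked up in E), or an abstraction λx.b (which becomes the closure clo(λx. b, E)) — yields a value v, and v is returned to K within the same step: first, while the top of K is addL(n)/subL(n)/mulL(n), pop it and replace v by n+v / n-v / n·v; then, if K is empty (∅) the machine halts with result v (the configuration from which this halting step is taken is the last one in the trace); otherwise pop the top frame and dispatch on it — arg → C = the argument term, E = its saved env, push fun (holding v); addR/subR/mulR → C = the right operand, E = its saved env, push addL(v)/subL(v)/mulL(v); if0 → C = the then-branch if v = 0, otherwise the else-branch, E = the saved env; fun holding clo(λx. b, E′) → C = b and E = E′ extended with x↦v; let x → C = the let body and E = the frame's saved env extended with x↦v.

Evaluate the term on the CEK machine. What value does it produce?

Answer: 2

Derivation:
0. <C=(if0 (-2 + -3) then (7 - 4) else ((λx. 2) -3)), E=∅, K=∅>
1. <C=(-2 + -3), E=∅, K=[if0]>
2. <C=-2, E=∅, K=[addR :: if0]>
3. <C=-3, E=∅, K=[addL(-2) :: if0]>
4. <C=((λx. 2) -3), E=∅, K=∅>
5. <C=(λx. 2), E=∅, K=[arg]>
6. <C=-3, E=∅, K=[fun]>
7. <C=2, E={x↦-3}, K=∅>
→ final value 2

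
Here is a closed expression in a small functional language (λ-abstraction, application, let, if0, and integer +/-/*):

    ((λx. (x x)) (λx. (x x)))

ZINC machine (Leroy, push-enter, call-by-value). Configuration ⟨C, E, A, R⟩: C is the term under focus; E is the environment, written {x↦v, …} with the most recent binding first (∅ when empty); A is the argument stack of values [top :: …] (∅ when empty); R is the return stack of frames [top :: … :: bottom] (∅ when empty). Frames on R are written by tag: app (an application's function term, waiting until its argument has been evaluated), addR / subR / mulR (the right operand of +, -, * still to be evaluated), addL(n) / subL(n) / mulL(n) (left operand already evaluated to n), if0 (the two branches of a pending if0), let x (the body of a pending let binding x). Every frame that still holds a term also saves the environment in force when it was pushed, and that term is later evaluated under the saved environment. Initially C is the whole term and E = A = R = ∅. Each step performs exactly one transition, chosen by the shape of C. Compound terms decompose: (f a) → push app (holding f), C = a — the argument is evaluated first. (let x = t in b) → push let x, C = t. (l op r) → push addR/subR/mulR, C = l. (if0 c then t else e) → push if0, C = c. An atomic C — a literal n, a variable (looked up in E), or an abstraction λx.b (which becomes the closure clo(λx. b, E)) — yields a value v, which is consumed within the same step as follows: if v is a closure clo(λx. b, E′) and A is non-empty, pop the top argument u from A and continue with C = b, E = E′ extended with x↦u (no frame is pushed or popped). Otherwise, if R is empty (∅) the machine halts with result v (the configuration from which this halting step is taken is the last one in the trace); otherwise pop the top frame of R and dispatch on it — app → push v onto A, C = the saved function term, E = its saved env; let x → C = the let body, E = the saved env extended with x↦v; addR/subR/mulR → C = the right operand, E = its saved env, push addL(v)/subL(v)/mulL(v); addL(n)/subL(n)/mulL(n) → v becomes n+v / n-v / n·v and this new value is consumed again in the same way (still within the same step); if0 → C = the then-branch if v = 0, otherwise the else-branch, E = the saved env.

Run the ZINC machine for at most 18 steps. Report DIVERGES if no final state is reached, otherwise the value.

step 0: [C=((λx. (x x)) (λx. (x x))) | E=∅ | A=∅ | R=∅]
step 1: [C=(λx. (x x)) | E=∅ | A=∅ | R=[app]]
step 2: [C=(λx. (x x)) | E=∅ | A=[clo(λx. (x x), ∅)] | R=∅]
step 3: [C=(x x) | E={x↦clo(λx. (x x), ∅)} | A=∅ | R=∅]
step 4: [C=x | E={x↦clo(λx. (x x), ∅)} | A=∅ | R=[app]]
step 5: [C=x | E={x↦clo(λx. (x x), ∅)} | A=[clo(λx. (x x), ∅)] | R=∅]
… configuration repeats with period 3 (steps 3–5 recur indefinitely) …

Answer: DIVERGES (no final state within 18 steps)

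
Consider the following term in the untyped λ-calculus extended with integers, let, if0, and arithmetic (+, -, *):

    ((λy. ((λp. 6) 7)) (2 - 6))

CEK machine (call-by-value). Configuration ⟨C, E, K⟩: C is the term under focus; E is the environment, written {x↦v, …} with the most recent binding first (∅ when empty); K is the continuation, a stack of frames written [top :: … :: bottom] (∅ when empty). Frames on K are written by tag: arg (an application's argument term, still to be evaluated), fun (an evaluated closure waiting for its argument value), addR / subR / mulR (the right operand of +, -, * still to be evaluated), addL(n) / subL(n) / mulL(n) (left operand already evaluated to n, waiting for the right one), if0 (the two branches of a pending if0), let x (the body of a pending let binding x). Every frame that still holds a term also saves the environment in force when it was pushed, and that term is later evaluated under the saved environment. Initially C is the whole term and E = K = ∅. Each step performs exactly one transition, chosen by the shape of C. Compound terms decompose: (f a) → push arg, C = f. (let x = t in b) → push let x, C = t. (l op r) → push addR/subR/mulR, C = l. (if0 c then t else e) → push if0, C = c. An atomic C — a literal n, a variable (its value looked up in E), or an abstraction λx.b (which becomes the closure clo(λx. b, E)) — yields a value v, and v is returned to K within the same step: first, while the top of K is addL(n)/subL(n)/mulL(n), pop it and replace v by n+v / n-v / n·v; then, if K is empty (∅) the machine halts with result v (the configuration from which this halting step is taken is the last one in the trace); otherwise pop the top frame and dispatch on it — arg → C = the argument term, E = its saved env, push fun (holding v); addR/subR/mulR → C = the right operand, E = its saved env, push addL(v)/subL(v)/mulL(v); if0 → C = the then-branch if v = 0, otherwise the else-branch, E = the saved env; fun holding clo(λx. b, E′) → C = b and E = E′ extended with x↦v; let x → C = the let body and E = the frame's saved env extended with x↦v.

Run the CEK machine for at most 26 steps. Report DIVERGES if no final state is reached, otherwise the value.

0. <C=((λy. ((λp. 6) 7)) (2 - 6)), E=∅, K=∅>
1. <C=(λy. ((λp. 6) 7)), E=∅, K=[arg]>
2. <C=(2 - 6), E=∅, K=[fun]>
3. <C=2, E=∅, K=[subR :: fun]>
4. <C=6, E=∅, K=[subL(2) :: fun]>
5. <C=((λp. 6) 7), E={y↦-4}, K=∅>
6. <C=(λp. 6), E={y↦-4}, K=[arg]>
7. <C=7, E={y↦-4}, K=[fun]>
8. <C=6, E={p↦7, y↦-4}, K=∅>
→ final value 6

Answer: 6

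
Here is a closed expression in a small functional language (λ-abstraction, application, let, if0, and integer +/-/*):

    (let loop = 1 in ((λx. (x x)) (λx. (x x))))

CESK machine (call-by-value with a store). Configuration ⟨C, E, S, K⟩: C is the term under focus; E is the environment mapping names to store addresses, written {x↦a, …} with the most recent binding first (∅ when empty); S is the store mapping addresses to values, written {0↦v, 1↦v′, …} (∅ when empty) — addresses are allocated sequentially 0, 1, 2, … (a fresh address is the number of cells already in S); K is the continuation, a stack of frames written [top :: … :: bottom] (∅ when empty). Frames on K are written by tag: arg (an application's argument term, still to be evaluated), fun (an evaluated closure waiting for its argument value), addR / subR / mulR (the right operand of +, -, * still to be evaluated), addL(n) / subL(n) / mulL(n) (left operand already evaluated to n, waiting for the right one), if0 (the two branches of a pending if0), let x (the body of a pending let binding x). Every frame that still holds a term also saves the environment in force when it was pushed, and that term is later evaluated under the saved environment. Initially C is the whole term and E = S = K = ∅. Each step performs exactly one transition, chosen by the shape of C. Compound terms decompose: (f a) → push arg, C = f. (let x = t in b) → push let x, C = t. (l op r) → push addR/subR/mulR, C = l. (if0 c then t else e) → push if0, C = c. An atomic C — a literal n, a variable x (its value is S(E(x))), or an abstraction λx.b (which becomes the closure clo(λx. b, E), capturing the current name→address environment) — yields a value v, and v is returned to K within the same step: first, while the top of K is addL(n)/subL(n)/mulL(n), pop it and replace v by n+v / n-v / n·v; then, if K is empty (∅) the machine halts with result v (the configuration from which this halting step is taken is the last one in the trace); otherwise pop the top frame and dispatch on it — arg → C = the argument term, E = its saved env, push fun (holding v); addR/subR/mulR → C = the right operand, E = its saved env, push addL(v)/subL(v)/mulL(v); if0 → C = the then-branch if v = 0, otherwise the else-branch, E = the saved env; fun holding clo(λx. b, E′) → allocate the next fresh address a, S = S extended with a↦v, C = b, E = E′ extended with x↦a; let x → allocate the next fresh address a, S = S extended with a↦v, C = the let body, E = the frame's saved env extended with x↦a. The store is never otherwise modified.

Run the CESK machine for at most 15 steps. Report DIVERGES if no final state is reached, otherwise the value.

0. [C=(let loop = 1 in ((λx. (x x)) (λx. (x x)))) | E=∅ | S=∅ | K=∅]
1. [C=1 | E=∅ | S=∅ | K=[let loop]]
2. [C=((λx. (x x)) (λx. (x x))) | E={loop↦0} | S={0↦1} | K=∅]
3. [C=(λx. (x x)) | E={loop↦0} | S={0↦1} | K=[arg]]
4. [C=(λx. (x x)) | E={loop↦0} | S={0↦1} | K=[fun]]
5. [C=(x x) | E={x↦1, loop↦0} | S={0↦1, 1↦clo(λx. (x x), {loop↦0})} | K=∅]
6. [C=x | E={x↦1, loop↦0} | S={0↦1, 1↦clo(λx. (x x), {loop↦0})} | K=[arg]]
7. [C=x | E={x↦1, loop↦0} | S={0↦1, 1↦clo(λx. (x x), {loop↦0})} | K=[fun]]
8. [C=(x x) | E={x↦2, loop↦0} | S={0↦1, 1↦clo(λx. (x x), {loop↦0}), 2↦clo(λx. (x x), {loop↦0})} | K=∅]
9. [C=x | E={x↦2, loop↦0} | S={0↦1, 1↦clo(λx. (x x), {loop↦0}), 2↦clo(λx. (x x), {loop↦0})} | K=[arg]]
10. [C=x | E={x↦2, loop↦0} | S={0↦1, 1↦clo(λx. (x x), {loop↦0}), 2↦clo(λx. (x x), {loop↦0})} | K=[fun]]
11. [C=(x x) | E={x↦3, loop↦0} | S={0↦1, 1↦clo(λx. (x x), {loop↦0}), 2↦clo(λx. (x x), {loop↦0}), 3↦clo(λx. (x x), {loop↦0})} | K=∅]
12. [C=x | E={x↦3, loop↦0} | S={0↦1, 1↦clo(λx. (x x), {loop↦0}), 2↦clo(λx. (x x), {loop↦0}), 3↦clo(λx. (x x), {loop↦0})} | K=[arg]]
13. [C=x | E={x↦3, loop↦0} | S={0↦1, 1↦clo(λx. (x x), {loop↦0}), 2↦clo(λx. (x x), {loop↦0}), 3↦clo(λx. (x x), {loop↦0})} | K=[fun]]
14. [C=(x x) | E={x↦4, loop↦0} | S={0↦1, 1↦clo(λx. (x x), {loop↦0}), 2↦clo(λx. (x x), {loop↦0}), 3↦clo(λx. (x x), {loop↦0}), 4↦clo(λx. (x x), {loop↦0})} | K=∅]
15. [C=x | E={x↦4, loop↦0} | S={0↦1, 1↦clo(λx. (x x), {loop↦0}), 2↦clo(λx. (x x), {loop↦0}), 3↦clo(λx. (x x), {loop↦0}), 4↦clo(λx. (x x), {loop↦0})} | K=[arg]]
→ 15 transitions taken and the configuration is still not final: no result within 15 steps

Answer: DIVERGES (no final state within 15 steps)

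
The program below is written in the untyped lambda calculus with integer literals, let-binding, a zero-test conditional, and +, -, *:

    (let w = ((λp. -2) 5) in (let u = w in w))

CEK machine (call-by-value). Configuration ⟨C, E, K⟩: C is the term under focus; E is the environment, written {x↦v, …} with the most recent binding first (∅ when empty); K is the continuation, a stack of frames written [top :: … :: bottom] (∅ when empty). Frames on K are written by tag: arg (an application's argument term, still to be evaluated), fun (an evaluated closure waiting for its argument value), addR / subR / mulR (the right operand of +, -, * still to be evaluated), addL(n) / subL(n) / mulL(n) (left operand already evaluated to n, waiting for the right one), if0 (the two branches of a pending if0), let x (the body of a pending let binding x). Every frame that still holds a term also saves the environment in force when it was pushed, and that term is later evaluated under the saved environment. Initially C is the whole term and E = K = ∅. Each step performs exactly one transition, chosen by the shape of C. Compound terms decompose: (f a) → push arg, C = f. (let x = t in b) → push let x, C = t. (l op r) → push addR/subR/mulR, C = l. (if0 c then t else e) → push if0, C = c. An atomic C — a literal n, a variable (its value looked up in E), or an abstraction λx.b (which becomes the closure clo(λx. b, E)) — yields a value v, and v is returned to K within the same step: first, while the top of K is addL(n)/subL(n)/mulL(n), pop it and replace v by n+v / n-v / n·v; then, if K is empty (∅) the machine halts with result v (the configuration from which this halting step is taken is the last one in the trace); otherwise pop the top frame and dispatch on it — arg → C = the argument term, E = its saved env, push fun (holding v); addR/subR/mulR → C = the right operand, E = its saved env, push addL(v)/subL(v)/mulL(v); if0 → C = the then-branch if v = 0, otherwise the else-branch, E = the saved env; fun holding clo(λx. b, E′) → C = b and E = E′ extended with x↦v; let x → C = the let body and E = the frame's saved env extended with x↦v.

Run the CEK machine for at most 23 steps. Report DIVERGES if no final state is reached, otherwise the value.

Answer: -2

Derivation:
0. ⟨C=(let w = ((λp. -2) 5) in (let u = w in w)); E=∅; K=∅⟩
1. ⟨C=((λp. -2) 5); E=∅; K=[let w]⟩
2. ⟨C=(λp. -2); E=∅; K=[arg :: let w]⟩
3. ⟨C=5; E=∅; K=[fun :: let w]⟩
4. ⟨C=-2; E={p↦5}; K=[let w]⟩
5. ⟨C=(let u = w in w); E={w↦-2}; K=∅⟩
6. ⟨C=w; E={w↦-2}; K=[let u]⟩
7. ⟨C=w; E={u↦-2, w↦-2}; K=∅⟩
→ final value -2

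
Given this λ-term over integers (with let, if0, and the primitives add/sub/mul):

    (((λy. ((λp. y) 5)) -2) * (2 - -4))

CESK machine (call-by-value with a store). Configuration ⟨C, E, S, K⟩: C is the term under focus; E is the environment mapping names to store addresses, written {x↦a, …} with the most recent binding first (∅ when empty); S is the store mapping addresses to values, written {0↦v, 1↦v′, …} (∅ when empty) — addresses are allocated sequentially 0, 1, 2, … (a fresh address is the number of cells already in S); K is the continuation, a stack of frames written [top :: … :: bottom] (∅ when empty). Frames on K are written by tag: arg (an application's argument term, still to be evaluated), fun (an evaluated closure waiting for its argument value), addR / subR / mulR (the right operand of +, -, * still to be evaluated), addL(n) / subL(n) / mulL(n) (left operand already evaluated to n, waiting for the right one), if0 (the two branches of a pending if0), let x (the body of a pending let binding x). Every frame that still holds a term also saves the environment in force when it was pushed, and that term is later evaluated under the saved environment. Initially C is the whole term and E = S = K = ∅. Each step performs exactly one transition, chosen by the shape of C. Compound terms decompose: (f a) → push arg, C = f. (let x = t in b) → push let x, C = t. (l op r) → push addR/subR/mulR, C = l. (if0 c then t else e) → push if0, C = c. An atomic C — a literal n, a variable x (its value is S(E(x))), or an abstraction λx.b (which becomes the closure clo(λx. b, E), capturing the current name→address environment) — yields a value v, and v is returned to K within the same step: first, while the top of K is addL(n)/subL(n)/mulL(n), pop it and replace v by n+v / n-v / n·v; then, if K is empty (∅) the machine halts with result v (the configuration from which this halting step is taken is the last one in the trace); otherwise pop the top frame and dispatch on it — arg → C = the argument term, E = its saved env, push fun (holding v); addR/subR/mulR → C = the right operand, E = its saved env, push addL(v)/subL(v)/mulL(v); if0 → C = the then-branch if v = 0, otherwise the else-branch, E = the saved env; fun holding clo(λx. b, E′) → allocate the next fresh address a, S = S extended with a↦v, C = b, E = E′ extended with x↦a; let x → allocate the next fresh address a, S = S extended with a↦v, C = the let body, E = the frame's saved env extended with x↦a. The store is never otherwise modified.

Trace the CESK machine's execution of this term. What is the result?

t=0: [C=(((λy. ((λp. y) 5)) -2) * (2 - -4)) | E=∅ | S=∅ | K=∅]
t=1: [C=((λy. ((λp. y) 5)) -2) | E=∅ | S=∅ | K=[mulR]]
t=2: [C=(λy. ((λp. y) 5)) | E=∅ | S=∅ | K=[arg :: mulR]]
t=3: [C=-2 | E=∅ | S=∅ | K=[fun :: mulR]]
t=4: [C=((λp. y) 5) | E={y↦0} | S={0↦-2} | K=[mulR]]
t=5: [C=(λp. y) | E={y↦0} | S={0↦-2} | K=[arg :: mulR]]
t=6: [C=5 | E={y↦0} | S={0↦-2} | K=[fun :: mulR]]
t=7: [C=y | E={p↦1, y↦0} | S={0↦-2, 1↦5} | K=[mulR]]
t=8: [C=(2 - -4) | E=∅ | S={0↦-2, 1↦5} | K=[mulL(-2)]]
t=9: [C=2 | E=∅ | S={0↦-2, 1↦5} | K=[subR :: mulL(-2)]]
t=10: [C=-4 | E=∅ | S={0↦-2, 1↦5} | K=[subL(2) :: mulL(-2)]]
→ final value -12

Answer: -12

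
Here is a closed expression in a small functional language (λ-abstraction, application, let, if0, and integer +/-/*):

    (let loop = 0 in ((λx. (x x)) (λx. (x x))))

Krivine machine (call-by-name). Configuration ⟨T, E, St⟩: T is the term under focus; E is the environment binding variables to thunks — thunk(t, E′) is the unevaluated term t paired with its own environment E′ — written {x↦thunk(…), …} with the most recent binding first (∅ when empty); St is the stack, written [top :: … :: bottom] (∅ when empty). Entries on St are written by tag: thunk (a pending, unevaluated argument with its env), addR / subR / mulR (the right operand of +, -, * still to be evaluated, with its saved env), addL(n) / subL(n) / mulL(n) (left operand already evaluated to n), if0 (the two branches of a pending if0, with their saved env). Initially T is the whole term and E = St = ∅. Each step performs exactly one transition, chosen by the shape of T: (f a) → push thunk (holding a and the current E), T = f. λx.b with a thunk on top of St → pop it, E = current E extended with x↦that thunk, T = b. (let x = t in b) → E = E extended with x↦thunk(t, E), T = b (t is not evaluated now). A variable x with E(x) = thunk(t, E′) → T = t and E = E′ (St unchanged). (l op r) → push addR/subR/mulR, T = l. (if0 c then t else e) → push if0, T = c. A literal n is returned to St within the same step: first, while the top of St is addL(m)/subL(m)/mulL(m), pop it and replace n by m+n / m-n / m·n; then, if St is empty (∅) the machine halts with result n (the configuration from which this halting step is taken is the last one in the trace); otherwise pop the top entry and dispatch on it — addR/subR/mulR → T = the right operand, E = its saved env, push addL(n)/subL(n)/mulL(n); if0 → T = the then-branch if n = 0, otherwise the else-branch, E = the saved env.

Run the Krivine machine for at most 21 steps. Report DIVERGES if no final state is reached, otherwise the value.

Answer: DIVERGES (no final state within 21 steps)

Derivation:
0. <T=(let loop = 0 in ((λx. (x x)) (λx. (x x)))), E=∅, St=∅>
1. <T=((λx. (x x)) (λx. (x x))), E={loop↦thunk(0, ∅)}, St=∅>
2. <T=(λx. (x x)), E={loop↦thunk(0, ∅)}, St=[thunk]>
3. <T=(x x), E={x↦thunk((λx. (x x)), {loop↦thunk(0, ∅)}), loop↦thunk(0, ∅)}, St=∅>
4. <T=x, E={x↦thunk((λx. (x x)), {loop↦thunk(0, ∅)}), loop↦thunk(0, ∅)}, St=[thunk]>
5. <T=(λx. (x x)), E={loop↦thunk(0, ∅)}, St=[thunk]>
6. <T=(x x), E={x↦thunk(x, {x↦thunk((λx. (x x)), {loop↦thunk(0, ∅)}), loop↦thunk(0, ∅)}), loop↦thunk(0, ∅)}, St=∅>
7. <T=x, E={x↦thunk(x, {x↦thunk((λx. (x x)), {loop↦thunk(0, ∅)}), loop↦thunk(0, ∅)}), loop↦thunk(0, ∅)}, St=[thunk]>
8. <T=x, E={x↦thunk((λx. (x x)), {loop↦thunk(0, ∅)}), loop↦thunk(0, ∅)}, St=[thunk]>
9. <T=(λx. (x x)), E={loop↦thunk(0, ∅)}, St=[thunk]>
10. <T=(x x), E={x↦thunk(x, {x↦thunk(x, {x↦thunk((λx. (x x)), {loop↦thunk(0, ∅)}), loop↦thunk(0, ∅)}), loop↦thunk(0, ∅)}), loop↦thunk(0, ∅)}, St=∅>
11. <T=x, E={x↦thunk(x, {x↦thunk(x, {x↦thunk((λx. (x x)), {loop↦thunk(0, ∅)}), loop↦thunk(0, ∅)}), loop↦thunk(0, ∅)}), loop↦thunk(0, ∅)}, St=[thunk]>
12. <T=x, E={x↦thunk(x, {x↦thunk((λx. (x x)), {loop↦thunk(0, ∅)}), loop↦thunk(0, ∅)}), loop↦thunk(0, ∅)}, St=[thunk]>
13. <T=x, E={x↦thunk((λx. (x x)), {loop↦thunk(0, ∅)}), loop↦thunk(0, ∅)}, St=[thunk]>
14. <T=(λx. (x x)), E={loop↦thunk(0, ∅)}, St=[thunk]>
15. <T=(x x), E={x↦thunk(x, {x↦thunk(x, {x↦thunk(x, {x↦thunk((λx. (x x)), {loop↦thunk(0, ∅)}), loop↦thunk(0, ∅)}), loop↦thunk(0, ∅)}), loop↦thunk(0, ∅)}), loop↦thunk(0, ∅)}, St=∅>
16. <T=x, E={x↦thunk(x, {x↦thunk(x, {x↦thunk(x, {x↦thunk((λx. (x x)), {loop↦thunk(0, ∅)}), loop↦thunk(0, ∅)}), loop↦thunk(0, ∅)}), loop↦thunk(0, ∅)}), loop↦thunk(0, ∅)}, St=[thunk]>
17. <T=x, E={x↦thunk(x, {x↦thunk(x, {x↦thunk((λx. (x x)), {loop↦thunk(0, ∅)}), loop↦thunk(0, ∅)}), loop↦thunk(0, ∅)}), loop↦thunk(0, ∅)}, St=[thunk]>
18. <T=x, E={x↦thunk(x, {x↦thunk((λx. (x x)), {loop↦thunk(0, ∅)}), loop↦thunk(0, ∅)}), loop↦thunk(0, ∅)}, St=[thunk]>
19. <T=x, E={x↦thunk((λx. (x x)), {loop↦thunk(0, ∅)}), loop↦thunk(0, ∅)}, St=[thunk]>
20. <T=(λx. (x x)), E={loop↦thunk(0, ∅)}, St=[thunk]>
21. <T=(x x), E={x↦thunk(x, {x↦thunk(x, {x↦thunk(x, {x↦thunk(x, {x↦thunk((λx. (x x)), {loop↦thunk(0, ∅)}), loop↦thunk(0, ∅)}), loop↦thunk(0, ∅)}), loop↦thunk(0, ∅)}), loop↦thunk(0, ∅)}), loop↦thunk(0, ∅)}, St=∅>
→ 21 transitions taken and the configuration is still not final: no result within 21 steps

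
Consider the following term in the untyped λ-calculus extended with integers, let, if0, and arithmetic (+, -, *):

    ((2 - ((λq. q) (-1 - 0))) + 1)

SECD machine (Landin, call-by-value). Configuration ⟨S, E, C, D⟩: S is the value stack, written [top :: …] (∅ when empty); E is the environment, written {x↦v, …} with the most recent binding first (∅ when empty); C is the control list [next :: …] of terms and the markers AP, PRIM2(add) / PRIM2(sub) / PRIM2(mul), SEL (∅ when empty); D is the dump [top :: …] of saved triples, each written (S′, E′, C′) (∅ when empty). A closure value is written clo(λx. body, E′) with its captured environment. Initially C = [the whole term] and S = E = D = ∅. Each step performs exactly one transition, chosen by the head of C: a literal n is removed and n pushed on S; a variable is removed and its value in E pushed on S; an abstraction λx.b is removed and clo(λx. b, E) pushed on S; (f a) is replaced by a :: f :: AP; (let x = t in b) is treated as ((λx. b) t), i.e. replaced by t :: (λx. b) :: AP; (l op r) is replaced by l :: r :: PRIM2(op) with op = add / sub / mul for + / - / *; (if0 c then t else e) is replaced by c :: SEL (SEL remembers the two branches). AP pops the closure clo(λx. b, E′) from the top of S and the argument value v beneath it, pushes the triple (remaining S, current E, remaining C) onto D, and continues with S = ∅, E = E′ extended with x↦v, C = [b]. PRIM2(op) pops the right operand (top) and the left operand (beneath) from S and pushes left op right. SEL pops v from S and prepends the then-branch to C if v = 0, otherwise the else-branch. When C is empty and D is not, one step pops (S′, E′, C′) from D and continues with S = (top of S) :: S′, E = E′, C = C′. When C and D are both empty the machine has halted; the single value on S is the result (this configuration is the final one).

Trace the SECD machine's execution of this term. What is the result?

t=0: [S=∅ | E=∅ | C=[((2 - ((λq. q) (-1 - 0))) + 1)] | D=∅]
t=1: [S=∅ | E=∅ | C=[(2 - ((λq. q) (-1 - 0))) :: 1 :: PRIM2(add)] | D=∅]
t=2: [S=∅ | E=∅ | C=[2 :: ((λq. q) (-1 - 0)) :: PRIM2(sub) :: 1 :: PRIM2(add)] | D=∅]
t=3: [S=[2] | E=∅ | C=[((λq. q) (-1 - 0)) :: PRIM2(sub) :: 1 :: PRIM2(add)] | D=∅]
t=4: [S=[2] | E=∅ | C=[(-1 - 0) :: (λq. q) :: AP :: PRIM2(sub) :: 1 :: PRIM2(add)] | D=∅]
t=5: [S=[2] | E=∅ | C=[-1 :: 0 :: PRIM2(sub) :: (λq. q) :: AP :: PRIM2(sub) :: 1 :: PRIM2(add)] | D=∅]
t=6: [S=[-1 :: 2] | E=∅ | C=[0 :: PRIM2(sub) :: (λq. q) :: AP :: PRIM2(sub) :: 1 :: PRIM2(add)] | D=∅]
t=7: [S=[0 :: -1 :: 2] | E=∅ | C=[PRIM2(sub) :: (λq. q) :: AP :: PRIM2(sub) :: 1 :: PRIM2(add)] | D=∅]
t=8: [S=[-1 :: 2] | E=∅ | C=[(λq. q) :: AP :: PRIM2(sub) :: 1 :: PRIM2(add)] | D=∅]
t=9: [S=[clo(λq. q, ∅) :: -1 :: 2] | E=∅ | C=[AP :: PRIM2(sub) :: 1 :: PRIM2(add)] | D=∅]
t=10: [S=∅ | E={q↦-1} | C=[q] | D=[([2], ∅, [PRIM2(sub) :: 1 :: PRIM2(add)])]]
t=11: [S=[-1] | E={q↦-1} | C=∅ | D=[([2], ∅, [PRIM2(sub) :: 1 :: PRIM2(add)])]]
t=12: [S=[-1 :: 2] | E=∅ | C=[PRIM2(sub) :: 1 :: PRIM2(add)] | D=∅]
t=13: [S=[3] | E=∅ | C=[1 :: PRIM2(add)] | D=∅]
t=14: [S=[1 :: 3] | E=∅ | C=[PRIM2(add)] | D=∅]
t=15: [S=[4] | E=∅ | C=∅ | D=∅]
→ final value 4

Answer: 4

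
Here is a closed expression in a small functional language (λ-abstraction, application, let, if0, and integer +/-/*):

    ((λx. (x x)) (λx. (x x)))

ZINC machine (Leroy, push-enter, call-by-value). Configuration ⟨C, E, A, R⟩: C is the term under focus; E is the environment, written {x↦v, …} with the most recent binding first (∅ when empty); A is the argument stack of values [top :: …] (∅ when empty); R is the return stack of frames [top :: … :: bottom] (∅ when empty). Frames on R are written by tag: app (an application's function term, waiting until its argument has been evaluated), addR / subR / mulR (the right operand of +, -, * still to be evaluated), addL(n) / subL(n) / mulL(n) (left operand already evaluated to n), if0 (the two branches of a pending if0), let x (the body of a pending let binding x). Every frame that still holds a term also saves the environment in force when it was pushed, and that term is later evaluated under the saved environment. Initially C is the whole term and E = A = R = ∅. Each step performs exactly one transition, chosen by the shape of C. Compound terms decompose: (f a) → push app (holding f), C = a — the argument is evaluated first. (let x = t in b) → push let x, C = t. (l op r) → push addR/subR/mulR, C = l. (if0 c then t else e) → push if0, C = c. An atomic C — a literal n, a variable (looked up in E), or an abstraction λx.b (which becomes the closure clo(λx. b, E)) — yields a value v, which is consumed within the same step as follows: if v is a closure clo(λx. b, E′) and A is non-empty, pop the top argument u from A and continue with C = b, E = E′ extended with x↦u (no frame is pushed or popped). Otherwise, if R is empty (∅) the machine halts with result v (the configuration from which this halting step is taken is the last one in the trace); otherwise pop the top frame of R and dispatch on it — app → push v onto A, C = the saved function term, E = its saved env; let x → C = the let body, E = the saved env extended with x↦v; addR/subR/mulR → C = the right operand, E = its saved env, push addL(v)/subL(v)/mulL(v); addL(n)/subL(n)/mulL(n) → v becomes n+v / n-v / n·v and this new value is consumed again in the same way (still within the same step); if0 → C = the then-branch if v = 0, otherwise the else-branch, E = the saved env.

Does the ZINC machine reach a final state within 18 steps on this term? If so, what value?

0. <C=((λx. (x x)) (λx. (x x))), E=∅, A=∅, R=∅>
1. <C=(λx. (x x)), E=∅, A=∅, R=[app]>
2. <C=(λx. (x x)), E=∅, A=[clo(λx. (x x), ∅)], R=∅>
3. <C=(x x), E={x↦clo(λx. (x x), ∅)}, A=∅, R=∅>
4. <C=x, E={x↦clo(λx. (x x), ∅)}, A=∅, R=[app]>
5. <C=x, E={x↦clo(λx. (x x), ∅)}, A=[clo(λx. (x x), ∅)], R=∅>
… configuration repeats with period 3 (steps 3–5 recur indefinitely) …

Answer: DIVERGES (no final state within 18 steps)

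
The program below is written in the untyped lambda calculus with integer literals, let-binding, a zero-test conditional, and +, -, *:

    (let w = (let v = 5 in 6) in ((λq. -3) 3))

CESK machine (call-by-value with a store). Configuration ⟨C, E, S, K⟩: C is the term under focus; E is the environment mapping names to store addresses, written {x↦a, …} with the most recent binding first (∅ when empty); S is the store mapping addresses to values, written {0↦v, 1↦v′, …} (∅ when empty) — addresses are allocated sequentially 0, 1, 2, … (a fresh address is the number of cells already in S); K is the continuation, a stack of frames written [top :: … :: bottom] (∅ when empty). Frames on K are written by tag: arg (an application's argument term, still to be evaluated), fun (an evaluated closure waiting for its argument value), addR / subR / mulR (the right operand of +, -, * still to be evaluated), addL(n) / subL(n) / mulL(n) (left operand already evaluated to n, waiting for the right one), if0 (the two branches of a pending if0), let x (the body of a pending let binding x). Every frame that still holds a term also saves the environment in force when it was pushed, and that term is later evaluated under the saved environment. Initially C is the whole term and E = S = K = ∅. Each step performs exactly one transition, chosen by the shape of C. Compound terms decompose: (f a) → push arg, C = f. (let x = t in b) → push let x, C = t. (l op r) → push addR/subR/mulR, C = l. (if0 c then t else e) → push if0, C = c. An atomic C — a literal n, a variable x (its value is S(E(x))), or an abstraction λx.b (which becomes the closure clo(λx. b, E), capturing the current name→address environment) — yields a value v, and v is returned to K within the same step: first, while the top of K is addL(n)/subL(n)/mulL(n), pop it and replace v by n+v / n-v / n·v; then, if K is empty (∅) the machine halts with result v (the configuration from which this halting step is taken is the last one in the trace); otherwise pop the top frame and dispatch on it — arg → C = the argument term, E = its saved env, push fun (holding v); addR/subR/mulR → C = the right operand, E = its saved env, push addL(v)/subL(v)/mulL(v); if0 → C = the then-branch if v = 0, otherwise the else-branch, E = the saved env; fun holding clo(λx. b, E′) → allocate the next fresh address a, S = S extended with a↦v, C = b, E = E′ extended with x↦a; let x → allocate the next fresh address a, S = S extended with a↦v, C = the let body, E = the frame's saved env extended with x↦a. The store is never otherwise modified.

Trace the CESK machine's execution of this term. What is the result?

0. [C=(let w = (let v = 5 in 6) in ((λq. -3) 3)) | E=∅ | S=∅ | K=∅]
1. [C=(let v = 5 in 6) | E=∅ | S=∅ | K=[let w]]
2. [C=5 | E=∅ | S=∅ | K=[let v :: let w]]
3. [C=6 | E={v↦0} | S={0↦5} | K=[let w]]
4. [C=((λq. -3) 3) | E={w↦1} | S={0↦5, 1↦6} | K=∅]
5. [C=(λq. -3) | E={w↦1} | S={0↦5, 1↦6} | K=[arg]]
6. [C=3 | E={w↦1} | S={0↦5, 1↦6} | K=[fun]]
7. [C=-3 | E={q↦2, w↦1} | S={0↦5, 1↦6, 2↦3} | K=∅]
→ final value -3

Answer: -3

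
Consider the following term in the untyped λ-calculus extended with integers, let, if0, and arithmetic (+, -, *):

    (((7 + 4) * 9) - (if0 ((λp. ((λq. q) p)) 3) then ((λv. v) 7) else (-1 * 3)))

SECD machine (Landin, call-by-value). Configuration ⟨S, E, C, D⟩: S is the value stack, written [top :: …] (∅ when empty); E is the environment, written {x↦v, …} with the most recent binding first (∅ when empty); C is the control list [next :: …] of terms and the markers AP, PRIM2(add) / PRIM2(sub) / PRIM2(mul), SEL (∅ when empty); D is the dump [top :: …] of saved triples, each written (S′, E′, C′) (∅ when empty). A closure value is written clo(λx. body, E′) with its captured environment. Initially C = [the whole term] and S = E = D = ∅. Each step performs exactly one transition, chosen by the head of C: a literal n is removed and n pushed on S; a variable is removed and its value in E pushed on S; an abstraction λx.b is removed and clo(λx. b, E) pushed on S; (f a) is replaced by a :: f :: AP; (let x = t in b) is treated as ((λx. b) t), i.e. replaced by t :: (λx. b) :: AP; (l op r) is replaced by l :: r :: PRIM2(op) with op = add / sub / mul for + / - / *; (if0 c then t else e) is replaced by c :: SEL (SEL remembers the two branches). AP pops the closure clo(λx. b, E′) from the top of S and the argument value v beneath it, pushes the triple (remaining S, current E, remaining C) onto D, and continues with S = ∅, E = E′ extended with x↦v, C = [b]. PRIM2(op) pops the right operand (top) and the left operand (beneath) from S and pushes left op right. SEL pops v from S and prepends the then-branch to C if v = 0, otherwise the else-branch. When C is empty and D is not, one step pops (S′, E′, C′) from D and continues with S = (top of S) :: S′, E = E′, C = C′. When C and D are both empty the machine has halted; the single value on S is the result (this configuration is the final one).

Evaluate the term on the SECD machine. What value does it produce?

Answer: 102

Machine steps:
[0] ⟨S=∅; E=∅; C=[(((7 + 4) * 9) - (if0 ((λp. ((λq. q) p)) 3) then ((λv. v) 7) else (-1 * 3)))]; D=∅⟩
[1] ⟨S=∅; E=∅; C=[((7 + 4) * 9) :: (if0 ((λp. ((λq. q) p)) 3) then ((λv. v) 7) else (-1 * 3)) :: PRIM2(sub)]; D=∅⟩
[2] ⟨S=∅; E=∅; C=[(7 + 4) :: 9 :: PRIM2(mul) :: (if0 ((λp. ((λq. q) p)) 3) then ((λv. v) 7) else (-1 * 3)) :: PRIM2(sub)]; D=∅⟩
[3] ⟨S=∅; E=∅; C=[7 :: 4 :: PRIM2(add) :: 9 :: PRIM2(mul) :: (if0 ((λp. ((λq. q) p)) 3) then ((λv. v) 7) else (-1 * 3)) :: PRIM2(sub)]; D=∅⟩
[4] ⟨S=[7]; E=∅; C=[4 :: PRIM2(add) :: 9 :: PRIM2(mul) :: (if0 ((λp. ((λq. q) p)) 3) then ((λv. v) 7) else (-1 * 3)) :: PRIM2(sub)]; D=∅⟩
[5] ⟨S=[4 :: 7]; E=∅; C=[PRIM2(add) :: 9 :: PRIM2(mul) :: (if0 ((λp. ((λq. q) p)) 3) then ((λv. v) 7) else (-1 * 3)) :: PRIM2(sub)]; D=∅⟩
[6] ⟨S=[11]; E=∅; C=[9 :: PRIM2(mul) :: (if0 ((λp. ((λq. q) p)) 3) then ((λv. v) 7) else (-1 * 3)) :: PRIM2(sub)]; D=∅⟩
[7] ⟨S=[9 :: 11]; E=∅; C=[PRIM2(mul) :: (if0 ((λp. ((λq. q) p)) 3) then ((λv. v) 7) else (-1 * 3)) :: PRIM2(sub)]; D=∅⟩
[8] ⟨S=[99]; E=∅; C=[(if0 ((λp. ((λq. q) p)) 3) then ((λv. v) 7) else (-1 * 3)) :: PRIM2(sub)]; D=∅⟩
[9] ⟨S=[99]; E=∅; C=[((λp. ((λq. q) p)) 3) :: SEL :: PRIM2(sub)]; D=∅⟩
[10] ⟨S=[99]; E=∅; C=[3 :: (λp. ((λq. q) p)) :: AP :: SEL :: PRIM2(sub)]; D=∅⟩
[11] ⟨S=[3 :: 99]; E=∅; C=[(λp. ((λq. q) p)) :: AP :: SEL :: PRIM2(sub)]; D=∅⟩
[12] ⟨S=[clo(λp. ((λq. q) p), ∅) :: 3 :: 99]; E=∅; C=[AP :: SEL :: PRIM2(sub)]; D=∅⟩
[13] ⟨S=∅; E={p↦3}; C=[((λq. q) p)]; D=[([99], ∅, [SEL :: PRIM2(sub)])]⟩
[14] ⟨S=∅; E={p↦3}; C=[p :: (λq. q) :: AP]; D=[([99], ∅, [SEL :: PRIM2(sub)])]⟩
[15] ⟨S=[3]; E={p↦3}; C=[(λq. q) :: AP]; D=[([99], ∅, [SEL :: PRIM2(sub)])]⟩
[16] ⟨S=[clo(λq. q, {p↦3}) :: 3]; E={p↦3}; C=[AP]; D=[([99], ∅, [SEL :: PRIM2(sub)])]⟩
[17] ⟨S=∅; E={q↦3, p↦3}; C=[q]; D=[(∅, {p↦3}, ∅) :: ([99], ∅, [SEL :: PRIM2(sub)])]⟩
[18] ⟨S=[3]; E={q↦3, p↦3}; C=∅; D=[(∅, {p↦3}, ∅) :: ([99], ∅, [SEL :: PRIM2(sub)])]⟩
[19] ⟨S=[3]; E={p↦3}; C=∅; D=[([99], ∅, [SEL :: PRIM2(sub)])]⟩
[20] ⟨S=[3 :: 99]; E=∅; C=[SEL :: PRIM2(sub)]; D=∅⟩
[21] ⟨S=[99]; E=∅; C=[(-1 * 3) :: PRIM2(sub)]; D=∅⟩
[22] ⟨S=[99]; E=∅; C=[-1 :: 3 :: PRIM2(mul) :: PRIM2(sub)]; D=∅⟩
[23] ⟨S=[-1 :: 99]; E=∅; C=[3 :: PRIM2(mul) :: PRIM2(sub)]; D=∅⟩
[24] ⟨S=[3 :: -1 :: 99]; E=∅; C=[PRIM2(mul) :: PRIM2(sub)]; D=∅⟩
[25] ⟨S=[-3 :: 99]; E=∅; C=[PRIM2(sub)]; D=∅⟩
[26] ⟨S=[102]; E=∅; C=∅; D=∅⟩
→ final value 102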